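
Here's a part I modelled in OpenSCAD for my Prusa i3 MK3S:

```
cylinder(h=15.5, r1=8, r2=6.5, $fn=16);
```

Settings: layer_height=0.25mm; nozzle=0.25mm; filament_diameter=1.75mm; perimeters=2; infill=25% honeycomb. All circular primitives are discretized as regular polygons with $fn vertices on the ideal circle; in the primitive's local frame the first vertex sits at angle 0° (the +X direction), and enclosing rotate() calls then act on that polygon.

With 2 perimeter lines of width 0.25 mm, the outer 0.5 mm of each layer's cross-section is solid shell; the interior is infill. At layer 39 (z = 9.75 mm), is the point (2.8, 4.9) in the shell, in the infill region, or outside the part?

infill

At z = 9.75 mm: the cone: at t=0.629 of its height the radius interpolates to r₁+(r₂−r₁)t = 7.056, giving a regular 16-gon of that circumradius. Overall, the cross-section is a single solid region. The nearest boundary edge runs (4.99, 4.99)→(2.70, 6.52); distance from the point to it = 1.29 mm. The point is inside the cross-section and 1.29 mm from the nearest boundary — more than the 0.5 mm shell width (2 × 0.25), so it's in the infill interior.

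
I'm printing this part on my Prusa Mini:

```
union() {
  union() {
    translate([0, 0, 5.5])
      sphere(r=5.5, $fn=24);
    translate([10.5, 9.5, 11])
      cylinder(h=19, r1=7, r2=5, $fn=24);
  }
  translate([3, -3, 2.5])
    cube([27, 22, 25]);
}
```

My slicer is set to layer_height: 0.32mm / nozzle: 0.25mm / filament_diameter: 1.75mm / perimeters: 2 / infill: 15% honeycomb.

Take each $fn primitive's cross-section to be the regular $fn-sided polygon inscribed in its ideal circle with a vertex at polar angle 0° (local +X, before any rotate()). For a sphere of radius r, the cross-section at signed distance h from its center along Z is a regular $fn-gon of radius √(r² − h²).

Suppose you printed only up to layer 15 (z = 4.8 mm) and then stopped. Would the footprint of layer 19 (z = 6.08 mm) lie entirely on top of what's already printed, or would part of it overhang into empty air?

entirely on top

Compare the two slices. At z = 4.8: the r=5.5 sphere contributes a regular 24-gon of circumradius √(5.5²−0.7²) = 5.455 (area = (24/2)·5.455²·sin(360°/24) = 92.43 mm²); the cone at (10.5, 9.5) is absent (z outside [11, 30]); Merging all regions: only the r=5.5 sphere is present, so the union is just that shape — area = 92.43 mm²; the cube at (3, -3) is present — its section is the full 27×22 rectangle (area 594.00 mm²); Merging all regions: the regions partially overlap — summed areas 686.43 mm² minus the doubly-counted overlap 14.11 mm² gives 672.32 mm² — area = 672.32 mm². At z = 6.08: the r=5.5 sphere slices to a regular 24-gon of circumradius 5.469 (√(r²−h²) with h=0.58 from center) (area = (24/2)·5.469²·sin(360°/24) = 92.91 mm²); the cone at (10.5, 9.5) is not intersected at this z (z outside [11, 30]); Taking the union: only the r=5.5 sphere is present, so the union is just that shape — area = 92.91 mm²; the cube at (3, -3) (footprint 27×22) is included at this height (area 594.00 mm²); Taking the union: the regions partially overlap — summed areas 686.91 mm² minus the doubly-counted overlap 14.23 mm² gives 672.68 mm² — area = 672.68 mm². Checking containment: the cross-section at z = 6.08 is a subset of the cross-section at z = 4.8.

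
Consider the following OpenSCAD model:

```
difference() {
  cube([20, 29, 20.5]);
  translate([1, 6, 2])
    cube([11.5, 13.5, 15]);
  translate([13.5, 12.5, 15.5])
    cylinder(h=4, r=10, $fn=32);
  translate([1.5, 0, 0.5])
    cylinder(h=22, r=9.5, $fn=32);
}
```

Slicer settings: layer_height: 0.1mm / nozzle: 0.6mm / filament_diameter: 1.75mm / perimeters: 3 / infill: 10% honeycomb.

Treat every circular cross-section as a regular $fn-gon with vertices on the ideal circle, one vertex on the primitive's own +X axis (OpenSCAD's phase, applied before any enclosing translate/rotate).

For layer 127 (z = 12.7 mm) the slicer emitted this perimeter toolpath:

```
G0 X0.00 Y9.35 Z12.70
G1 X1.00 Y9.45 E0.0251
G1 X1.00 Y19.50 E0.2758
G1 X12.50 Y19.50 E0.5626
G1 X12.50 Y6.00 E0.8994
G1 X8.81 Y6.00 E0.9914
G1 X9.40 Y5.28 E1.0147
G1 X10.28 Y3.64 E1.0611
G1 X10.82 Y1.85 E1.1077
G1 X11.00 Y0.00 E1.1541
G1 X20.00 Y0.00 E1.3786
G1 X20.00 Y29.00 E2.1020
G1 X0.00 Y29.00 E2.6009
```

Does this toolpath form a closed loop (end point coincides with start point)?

no

Start point (G0): (0.00, 9.35). End point (last G1): the path does not return to the start — open.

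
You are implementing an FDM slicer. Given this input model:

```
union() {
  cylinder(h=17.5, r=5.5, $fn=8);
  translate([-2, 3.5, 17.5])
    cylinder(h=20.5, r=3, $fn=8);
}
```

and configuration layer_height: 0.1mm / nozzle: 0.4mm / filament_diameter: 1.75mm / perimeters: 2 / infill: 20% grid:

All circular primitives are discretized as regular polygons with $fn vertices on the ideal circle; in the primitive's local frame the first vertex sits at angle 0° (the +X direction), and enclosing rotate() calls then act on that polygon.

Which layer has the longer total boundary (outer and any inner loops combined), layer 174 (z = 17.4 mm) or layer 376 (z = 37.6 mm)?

layer 174 (z = 17.4 mm)

Layer 174 (z = 17.4): the r=5.5 cylinder gives a regular 8-gon of circumradius 5.5 (constant along its height) (perimeter = 2·8·5.500·sin(180°/8) = 33.68 mm); the cylinder at (-2, 3.5) is absent (z outside [17.5, 38]); Merging all regions: only the r=5.5 cylinder is present, so the union is just that shape — boundary = 33.68 mm. So its perimeter = 33.68 mm. Layer 376 (z = 37.6): the cylinder is absent (z outside [0, 17.5]); the r=3 cylinder at (-2, 3.5) contributes a regular 8-gon of circumradius 3 (perimeter = 2·8·3.000·sin(180°/8) = 18.37 mm); Combining (union): only the r=3 cylinder at (-2, 3.5) is present, so the union is just that shape — boundary = 18.37 mm. So its perimeter = 18.37 mm. Layer 174 is larger (33.68 vs 18.37 mm).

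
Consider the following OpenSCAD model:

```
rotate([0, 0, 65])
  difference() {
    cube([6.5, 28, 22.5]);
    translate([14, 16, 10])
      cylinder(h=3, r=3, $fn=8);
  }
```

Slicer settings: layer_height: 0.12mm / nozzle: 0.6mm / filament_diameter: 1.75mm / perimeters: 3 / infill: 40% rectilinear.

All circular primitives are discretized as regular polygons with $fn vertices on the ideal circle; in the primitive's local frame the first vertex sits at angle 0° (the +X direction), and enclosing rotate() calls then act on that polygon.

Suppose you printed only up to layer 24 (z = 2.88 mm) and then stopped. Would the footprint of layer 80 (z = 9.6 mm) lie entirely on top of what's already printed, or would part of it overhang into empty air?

entirely on top

Compare the two slices. At z = 2.88: the cube is present — its section is the full 6.5×28 rectangle (area 182.00 mm²); the cylinder at (14, 16) is absent (z outside [10, 13]); Subtracting the remaining from the first: none of the subtracted shapes is present at this height, so the 6.5×28 cube is unchanged — area = 182.00 mm²; (whole slice rotated 65° about Z — lengths, areas and connectivity unchanged). At z = 9.6: the cube (footprint 6.5×28) is included at this height (area 182.00 mm²); the cylinder at (14, 16) does not reach this height (z outside [10, 13]); After the difference (first − rest): none of the subtracted shapes is present at this height, so the 6.5×28 cube is unchanged — area = 182.00 mm²; (whole slice rotated 65° about Z — lengths, areas and connectivity unchanged). Checking containment: the cross-section at z = 9.6 is a subset of the cross-section at z = 2.88.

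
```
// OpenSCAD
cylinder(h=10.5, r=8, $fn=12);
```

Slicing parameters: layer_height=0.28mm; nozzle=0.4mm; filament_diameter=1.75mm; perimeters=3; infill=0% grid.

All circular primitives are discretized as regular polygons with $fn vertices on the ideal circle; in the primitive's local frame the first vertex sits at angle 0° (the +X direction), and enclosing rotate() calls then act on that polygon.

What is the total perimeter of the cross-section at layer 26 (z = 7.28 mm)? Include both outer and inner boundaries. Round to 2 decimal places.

49.69 mm

At z = 7.28 mm: the cylinder: section is a regular 12-gon, circumradius r=8 (perimeter = 2·12·8.000·sin(180°/12) = 49.69 mm). Overall, the cross-section is a single solid region. Total boundary length (outer) = 49.69 mm.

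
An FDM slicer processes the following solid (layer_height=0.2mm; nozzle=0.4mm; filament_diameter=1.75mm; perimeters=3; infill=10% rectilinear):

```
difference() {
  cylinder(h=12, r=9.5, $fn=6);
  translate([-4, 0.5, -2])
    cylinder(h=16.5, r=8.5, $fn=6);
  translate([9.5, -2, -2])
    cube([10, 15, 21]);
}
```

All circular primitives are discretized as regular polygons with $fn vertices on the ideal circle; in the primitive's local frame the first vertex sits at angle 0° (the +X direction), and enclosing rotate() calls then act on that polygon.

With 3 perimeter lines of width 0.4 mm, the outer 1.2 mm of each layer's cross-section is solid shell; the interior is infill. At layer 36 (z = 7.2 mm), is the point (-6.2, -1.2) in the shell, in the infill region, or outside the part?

At z = 7.2 mm: the cylinder: section is a regular 6-gon, circumradius r=9.5; the r=8.5 cylinder at (-4, 0.5) gives a regular 6-gon of circumradius 8.5 (constant along its height); the 10×15 cube at (9.5, -2) contributes its full rectangle; Taking the first minus the rest: starting from the r=9.5 cylinder, the r=8.5 cylinder at (-4, 0.5) partially overlaps it — only the 143.40 mm² overlap (of its 187.71 mm²) is removed, clipping the outline; the 10×15 cube at (9.5, -2) misses the remaining region (no effect) — 1 connected region. Overall, the cross-section is a single solid region. The nearest boundary edge runs (-4.75, -8.23)→(-5.54, -6.86); distance from the point to it = 5.70 mm. The point is not inside any of the regions above, so it lies outside the cross-section (5.70 mm from the nearest boundary).

outside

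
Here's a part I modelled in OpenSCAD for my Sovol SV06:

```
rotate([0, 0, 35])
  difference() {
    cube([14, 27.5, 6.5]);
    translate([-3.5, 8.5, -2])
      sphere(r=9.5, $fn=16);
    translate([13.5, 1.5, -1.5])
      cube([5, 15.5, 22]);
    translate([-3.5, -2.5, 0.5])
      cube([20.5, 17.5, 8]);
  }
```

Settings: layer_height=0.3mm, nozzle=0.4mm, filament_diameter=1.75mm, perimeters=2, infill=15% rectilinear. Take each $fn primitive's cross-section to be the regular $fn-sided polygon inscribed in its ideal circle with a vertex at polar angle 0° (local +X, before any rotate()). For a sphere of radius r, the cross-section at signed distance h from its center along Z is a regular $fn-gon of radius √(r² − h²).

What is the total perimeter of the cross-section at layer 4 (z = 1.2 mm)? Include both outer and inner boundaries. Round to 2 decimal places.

51.81 mm

At z = 1.2 mm: the cube is present — its section is the full 14×27.5 rectangle (perimeter 83.00 mm); the sphere at (-3.5, 8.5): section is a regular 16-gon, circumradius = √(r²−h²) = √(9.5²−3.2²) = 8.945 (perimeter = 2·16·8.945·sin(180°/16) = 55.84 mm); the 5×15.5 cube at (13.5, 1.5) contributes its full rectangle (perimeter 41.00 mm); the cube at (-3.5, -2.5) is present — its section is the full 20.5×17.5 rectangle (perimeter 76.00 mm); Taking the first minus the rest: starting from the 14×27.5 cube, the r=9.5 sphere at (-3.5, 8.5) partially overlaps it — only the 62.30 mm² overlap (of its 244.95 mm²) is removed, clipping the outline; the 5×15.5 cube at (13.5, 1.5) partially overlaps it — only the 7.75 mm² overlap (of its 77.50 mm²) is removed, clipping the outline; the 20.5×17.5 cube at (-3.5, -2.5) partially overlaps it — only the 143.14 mm² overlap (of its 358.75 mm²) is removed, clipping the outline — boundary = 51.81 mm; (whole slice rotated 35° about Z — lengths, areas and connectivity unchanged). Overall, the cross-section is a single solid region. Total boundary length (outer) = 51.81 mm.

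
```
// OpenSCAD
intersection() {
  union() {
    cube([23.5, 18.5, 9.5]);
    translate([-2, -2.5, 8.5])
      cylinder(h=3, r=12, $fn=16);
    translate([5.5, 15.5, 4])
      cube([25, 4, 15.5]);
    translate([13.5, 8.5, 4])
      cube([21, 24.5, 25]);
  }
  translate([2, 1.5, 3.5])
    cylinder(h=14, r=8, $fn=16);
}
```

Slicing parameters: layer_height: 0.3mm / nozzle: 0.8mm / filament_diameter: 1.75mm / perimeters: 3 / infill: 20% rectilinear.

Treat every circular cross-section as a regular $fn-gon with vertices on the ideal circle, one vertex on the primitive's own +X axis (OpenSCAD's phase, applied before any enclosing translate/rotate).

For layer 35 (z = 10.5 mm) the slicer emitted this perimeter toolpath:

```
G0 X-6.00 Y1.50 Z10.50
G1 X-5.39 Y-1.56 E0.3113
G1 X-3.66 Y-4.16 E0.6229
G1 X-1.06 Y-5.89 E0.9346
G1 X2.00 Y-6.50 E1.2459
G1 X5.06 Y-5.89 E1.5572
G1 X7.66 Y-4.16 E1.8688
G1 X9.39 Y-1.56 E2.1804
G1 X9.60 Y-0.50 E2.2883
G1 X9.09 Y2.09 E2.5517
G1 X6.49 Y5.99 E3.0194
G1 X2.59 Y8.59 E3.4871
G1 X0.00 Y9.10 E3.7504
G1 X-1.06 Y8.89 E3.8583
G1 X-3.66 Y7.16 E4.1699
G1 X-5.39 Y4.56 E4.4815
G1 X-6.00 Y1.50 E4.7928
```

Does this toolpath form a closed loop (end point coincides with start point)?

yes

Start point (G0): (-6.00, 1.50). End point (last G1): the path returns to the start — closed.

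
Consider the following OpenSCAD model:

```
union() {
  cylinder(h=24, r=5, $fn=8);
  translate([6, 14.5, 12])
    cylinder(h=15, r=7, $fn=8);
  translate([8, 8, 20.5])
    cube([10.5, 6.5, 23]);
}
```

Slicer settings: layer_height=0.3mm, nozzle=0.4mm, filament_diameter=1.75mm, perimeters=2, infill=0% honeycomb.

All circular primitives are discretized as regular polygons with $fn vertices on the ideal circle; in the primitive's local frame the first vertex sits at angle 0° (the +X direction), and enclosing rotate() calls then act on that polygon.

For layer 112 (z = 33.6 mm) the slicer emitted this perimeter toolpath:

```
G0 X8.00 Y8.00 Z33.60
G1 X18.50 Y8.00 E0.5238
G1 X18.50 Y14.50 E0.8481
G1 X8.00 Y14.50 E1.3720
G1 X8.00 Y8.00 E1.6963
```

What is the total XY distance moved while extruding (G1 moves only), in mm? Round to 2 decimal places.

Sum the Euclidean lengths of each G1 segment: total = 34.00 mm.

34.00 mm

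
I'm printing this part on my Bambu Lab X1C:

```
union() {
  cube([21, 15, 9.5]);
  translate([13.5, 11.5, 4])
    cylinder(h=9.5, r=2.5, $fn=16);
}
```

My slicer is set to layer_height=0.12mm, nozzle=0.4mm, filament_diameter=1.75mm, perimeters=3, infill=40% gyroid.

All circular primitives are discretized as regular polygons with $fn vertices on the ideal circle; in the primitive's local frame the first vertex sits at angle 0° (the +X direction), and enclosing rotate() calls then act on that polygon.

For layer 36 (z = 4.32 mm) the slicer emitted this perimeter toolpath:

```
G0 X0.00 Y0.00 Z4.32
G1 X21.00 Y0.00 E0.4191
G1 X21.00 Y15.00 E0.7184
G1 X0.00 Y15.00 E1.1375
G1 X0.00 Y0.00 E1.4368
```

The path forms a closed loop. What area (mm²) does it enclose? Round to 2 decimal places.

Apply the shoelace formula to the sequence of (X, Y) vertices; enclosed area = 315.00 mm².

315.00 mm²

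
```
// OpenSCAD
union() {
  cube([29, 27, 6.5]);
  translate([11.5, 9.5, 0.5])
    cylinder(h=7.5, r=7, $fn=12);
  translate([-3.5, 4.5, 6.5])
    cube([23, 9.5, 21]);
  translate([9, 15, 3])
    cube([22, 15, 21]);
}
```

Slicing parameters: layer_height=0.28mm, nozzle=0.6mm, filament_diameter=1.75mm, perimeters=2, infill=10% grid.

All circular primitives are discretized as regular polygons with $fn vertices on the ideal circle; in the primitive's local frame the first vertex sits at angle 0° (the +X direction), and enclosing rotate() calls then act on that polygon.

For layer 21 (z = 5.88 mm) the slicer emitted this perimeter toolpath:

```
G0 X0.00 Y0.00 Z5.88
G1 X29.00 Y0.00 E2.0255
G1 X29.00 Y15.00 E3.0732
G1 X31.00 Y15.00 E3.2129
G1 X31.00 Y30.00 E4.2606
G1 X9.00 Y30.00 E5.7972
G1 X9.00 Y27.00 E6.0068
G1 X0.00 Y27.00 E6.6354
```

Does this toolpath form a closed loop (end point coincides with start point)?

Start point (G0): (0.00, 0.00). End point (last G1): the path does not return to the start — open.

no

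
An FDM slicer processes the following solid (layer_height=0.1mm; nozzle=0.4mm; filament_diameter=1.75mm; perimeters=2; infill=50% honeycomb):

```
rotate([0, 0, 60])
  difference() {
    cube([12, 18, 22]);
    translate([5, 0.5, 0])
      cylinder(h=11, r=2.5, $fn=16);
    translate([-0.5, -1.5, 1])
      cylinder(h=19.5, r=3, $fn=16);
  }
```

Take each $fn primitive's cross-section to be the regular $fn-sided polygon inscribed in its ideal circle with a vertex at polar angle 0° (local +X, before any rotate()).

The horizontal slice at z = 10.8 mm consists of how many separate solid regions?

At z = 10.8 mm: the 12×18 cube contributes its full rectangle; the r=2.5 cylinder at (5, 0.5) gives a regular 16-gon of circumradius 2.5 (constant along its height); the r=3 cylinder at (-0.5, -1.5) gives a regular 16-gon of circumradius 3 (constant along its height); Taking the first minus the rest: starting from the 12×18 cube, the r=2.5 cylinder at (5, 0.5) partially overlaps it — only the 12.02 mm² overlap (of its 19.13 mm²) is removed, clipping the outline; the r=3 cylinder at (-0.5, -1.5) partially overlaps it — only the 1.92 mm² overlap (of its 27.55 mm²) is removed, clipping the outline — 1 connected region; (whole slice rotated 60° about Z — lengths, areas and connectivity unchanged). The result has 1 disconnected region.

1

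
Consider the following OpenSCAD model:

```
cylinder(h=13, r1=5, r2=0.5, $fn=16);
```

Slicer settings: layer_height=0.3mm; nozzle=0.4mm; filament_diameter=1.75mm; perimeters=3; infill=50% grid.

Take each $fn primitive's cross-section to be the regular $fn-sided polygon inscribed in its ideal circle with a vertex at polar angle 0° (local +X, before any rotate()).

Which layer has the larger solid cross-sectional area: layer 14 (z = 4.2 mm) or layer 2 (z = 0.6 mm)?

Layer 14 (z = 4.2): the cone: at t=0.323 of its height the radius interpolates to r₁+(r₂−r₁)t = 3.546, giving a regular 16-gon of that circumradius (area = (16/2)·3.546²·sin(360°/16) = 38.50 mm²). So its area = 38.50 mm². Layer 2 (z = 0.6): the cone: at t=0.046 of its height the radius interpolates to r₁+(r₂−r₁)t = 4.792, giving a regular 16-gon of that circumradius (area = (16/2)·4.792²·sin(360°/16) = 70.31 mm²). So its area = 70.31 mm². Layer 2 is larger (70.31 vs 38.50 mm²).

layer 2 (z = 0.6 mm)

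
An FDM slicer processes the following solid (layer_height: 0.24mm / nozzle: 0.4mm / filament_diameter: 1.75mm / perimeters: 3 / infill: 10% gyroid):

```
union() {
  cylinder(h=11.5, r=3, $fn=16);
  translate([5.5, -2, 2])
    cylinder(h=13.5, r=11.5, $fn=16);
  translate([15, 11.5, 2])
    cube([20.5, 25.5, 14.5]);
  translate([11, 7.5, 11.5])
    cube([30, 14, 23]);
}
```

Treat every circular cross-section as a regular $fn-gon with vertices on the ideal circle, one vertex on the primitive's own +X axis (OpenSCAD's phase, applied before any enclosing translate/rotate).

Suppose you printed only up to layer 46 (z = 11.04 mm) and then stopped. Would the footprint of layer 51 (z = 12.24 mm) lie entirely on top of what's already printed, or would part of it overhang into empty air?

part overhangs

Compare the two slices. At z = 11.04: the cylinder: section is a regular 16-gon, circumradius r=3 (area = (16/2)·3.000²·sin(360°/16) = 27.55 mm²); the r=11.5 cylinder at (5.5, -2) contributes a regular 16-gon of circumradius 11.5 (area = (16/2)·11.500²·sin(360°/16) = 404.88 mm²); the cube at (15, 11.5) is present — its section is the full 20.5×25.5 rectangle (area 522.75 mm²); the cube at (11, 7.5) is absent (z outside [11.5, 34.5]); Combining (union): the regions partially overlap — summed areas 955.18 mm² minus the doubly-counted overlap 27.55 mm² gives 927.63 mm² — area = 927.63 mm². At z = 12.24: the cylinder is not intersected at this z (z outside [0, 11.5]); the cylinder at (5.5, -2): section is a regular 16-gon, circumradius r=11.5 (area = (16/2)·11.500²·sin(360°/16) = 404.88 mm²); the 20.5×25.5 cube at (15, 11.5) contributes its full rectangle (area 522.75 mm²); the cube at (11, 7.5) (footprint 30×14) is included at this height (area 420.00 mm²); Combining (union): the regions partially overlap — summed areas 1347.63 mm² minus the doubly-counted overlap 205.11 mm² gives 1142.52 mm² — area = 1142.52 mm². Checking containment: at z = 12.24 the cross-section extends beyond the z = 11.04 cross-section by about 214.89 mm².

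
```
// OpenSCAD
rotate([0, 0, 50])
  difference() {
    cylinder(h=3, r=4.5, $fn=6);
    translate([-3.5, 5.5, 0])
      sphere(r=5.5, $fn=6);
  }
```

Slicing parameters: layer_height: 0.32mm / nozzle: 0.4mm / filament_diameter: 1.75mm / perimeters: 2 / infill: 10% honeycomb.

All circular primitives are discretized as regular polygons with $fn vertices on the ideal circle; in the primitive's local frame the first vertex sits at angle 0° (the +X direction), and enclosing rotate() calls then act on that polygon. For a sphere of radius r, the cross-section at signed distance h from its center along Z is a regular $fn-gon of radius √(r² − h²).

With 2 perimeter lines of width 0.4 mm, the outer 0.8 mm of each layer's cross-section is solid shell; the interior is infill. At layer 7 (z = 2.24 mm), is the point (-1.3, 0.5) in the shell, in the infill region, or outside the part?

At z = 2.24 mm: the r=4.5 cylinder gives a regular 6-gon of circumradius 4.5 (constant along its height); the r=5.5 sphere at (-3.5, 5.5) contributes a regular 6-gon of circumradius √(5.5²−2.24²) = 5.023; Taking the first minus the rest: starting from the r=4.5 cylinder, the r=5.5 sphere at (-3.5, 5.5) partially overlaps it — only the 7.82 mm² overlap (of its 65.56 mm²) is removed, clipping the outline — 1 connected region; (whole slice rotated 50° about Z — lengths, areas and connectivity unchanged). Overall, the cross-section is a single solid region. Undo the 50° rotation: the query point maps to (-0.453, 1.317) in the un-rotated model frame. The nearest boundary edge runs (-0.99, 1.15)→(0.60, 3.90); distance from the point to it = 0.38 mm. The point is inside the cross-section, 0.38 mm from the nearest boundary — within the 0.8 mm shell band (2 × 0.4).

shell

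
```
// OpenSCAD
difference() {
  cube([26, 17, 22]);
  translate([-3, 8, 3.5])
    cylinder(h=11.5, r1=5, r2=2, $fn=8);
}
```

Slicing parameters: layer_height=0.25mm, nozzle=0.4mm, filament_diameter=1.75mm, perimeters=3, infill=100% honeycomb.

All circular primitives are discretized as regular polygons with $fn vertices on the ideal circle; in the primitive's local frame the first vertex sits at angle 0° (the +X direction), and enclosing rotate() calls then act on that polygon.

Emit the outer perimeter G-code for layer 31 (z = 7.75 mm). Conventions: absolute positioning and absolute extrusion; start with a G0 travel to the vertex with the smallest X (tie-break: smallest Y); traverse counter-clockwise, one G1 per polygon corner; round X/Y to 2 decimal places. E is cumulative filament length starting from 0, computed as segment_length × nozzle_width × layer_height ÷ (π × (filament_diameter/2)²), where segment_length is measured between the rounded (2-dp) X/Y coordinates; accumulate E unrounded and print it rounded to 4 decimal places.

At z = 7.75 mm: the cube is present — its section is the full 26×17 rectangle; the cone at (-3, 8): at t=0.370 of its height the radius interpolates to r₁+(r₂−r₁)t = 3.891, giving a regular 8-gon of that circumradius; Taking the first minus the rest: starting from the 26×17 cube, the cone at (-3, 8) partially overlaps it — only the 1.92 mm² overlap (of its 42.83 mm²) is removed, clipping the outline — 1 connected region. The outline is a single polygon with 7 vertices. Extrusion per mm of travel: 0.4 × 0.25 / (π × 0.875²) = 0.041575. Accumulating E over each segment gives final E = 3.5902.

G0 X0.00 Y0.00 Z7.75
G1 X26.00 Y0.00 E1.0810
G1 X26.00 Y17.00 E1.7877
G1 X0.00 Y17.00 E2.8687
G1 X0.00 Y10.15 E3.1535
G1 X0.89 Y8.00 E3.2502
G1 X0.00 Y5.85 E3.3470
G1 X0.00 Y0.00 E3.5902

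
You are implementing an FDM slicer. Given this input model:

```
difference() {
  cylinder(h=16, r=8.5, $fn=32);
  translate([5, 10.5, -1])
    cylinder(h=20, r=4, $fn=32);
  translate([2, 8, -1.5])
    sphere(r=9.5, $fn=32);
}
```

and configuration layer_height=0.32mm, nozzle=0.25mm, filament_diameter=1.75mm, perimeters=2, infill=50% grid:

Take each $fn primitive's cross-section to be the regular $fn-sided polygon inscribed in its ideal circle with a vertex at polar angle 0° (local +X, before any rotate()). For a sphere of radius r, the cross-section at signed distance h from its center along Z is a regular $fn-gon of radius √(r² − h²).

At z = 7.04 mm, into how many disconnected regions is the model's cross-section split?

1

At z = 7.04 mm: the r=8.5 cylinder gives a regular 32-gon of circumradius 8.5 (constant along its height); the r=4 cylinder at (5, 10.5) gives a regular 32-gon of circumradius 4 (constant along its height); the sphere at (2, 8): section is a regular 32-gon, circumradius = √(r²−h²) = √(9.5²−8.54²) = 4.162; After the difference (first − rest): starting from the r=8.5 cylinder, the r=4 cylinder at (5, 10.5) partially overlaps it — only the 2.31 mm² overlap (of its 49.94 mm²) is removed, clipping the outline; the r=9.5 sphere at (2, 8) partially overlaps it — only the 23.73 mm² overlap (of its 54.06 mm²) is removed, clipping the outline — 1 connected region. The result has 1 disconnected region.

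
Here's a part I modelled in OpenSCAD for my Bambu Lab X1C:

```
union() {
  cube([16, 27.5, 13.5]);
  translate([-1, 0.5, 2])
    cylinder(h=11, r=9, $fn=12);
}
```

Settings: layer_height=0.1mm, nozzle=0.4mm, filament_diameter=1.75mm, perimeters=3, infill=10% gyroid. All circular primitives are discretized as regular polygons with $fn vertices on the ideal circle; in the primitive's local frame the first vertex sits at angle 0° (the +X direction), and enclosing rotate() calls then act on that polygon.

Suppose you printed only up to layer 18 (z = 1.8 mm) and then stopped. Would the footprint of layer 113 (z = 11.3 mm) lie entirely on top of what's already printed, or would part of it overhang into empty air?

part overhangs

Compare the two slices. At z = 1.8: the cube (footprint 16×27.5) is included at this height (area 440.00 mm²); the cylinder at (-1, 0.5) is absent (z outside [2, 13]); Taking the union: only the 16×27.5 cube is present, so the union is just that shape — area = 440.00 mm². At z = 11.3: the cube is present — its section is the full 16×27.5 rectangle (area 440.00 mm²); the cylinder at (-1, 0.5): section is a regular 12-gon, circumradius r=9 (area = (12/2)·9.000²·sin(360°/12) = 243.00 mm²); Taking the union: the regions partially overlap — summed areas 683.00 mm² minus the doubly-counted overlap 55.85 mm² gives 627.15 mm² — area = 627.15 mm². Checking containment: at z = 11.3 the cross-section extends beyond the z = 1.8 cross-section by about 187.15 mm².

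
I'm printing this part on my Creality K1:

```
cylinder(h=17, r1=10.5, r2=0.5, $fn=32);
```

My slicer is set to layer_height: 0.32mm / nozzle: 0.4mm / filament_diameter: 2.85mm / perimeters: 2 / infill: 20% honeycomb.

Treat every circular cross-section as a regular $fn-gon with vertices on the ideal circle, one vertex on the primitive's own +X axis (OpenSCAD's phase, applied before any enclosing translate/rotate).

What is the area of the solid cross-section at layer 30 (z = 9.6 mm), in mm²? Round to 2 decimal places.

73.51 mm²

At z = 9.6 mm: the cone (r1=10.5→r2=0.5) has section circumradius 4.853 here — a regular 32-gon (area = (32/2)·4.853²·sin(360°/32) = 73.51 mm²). Overall, the cross-section is a single solid region. Net area = 73.51 mm².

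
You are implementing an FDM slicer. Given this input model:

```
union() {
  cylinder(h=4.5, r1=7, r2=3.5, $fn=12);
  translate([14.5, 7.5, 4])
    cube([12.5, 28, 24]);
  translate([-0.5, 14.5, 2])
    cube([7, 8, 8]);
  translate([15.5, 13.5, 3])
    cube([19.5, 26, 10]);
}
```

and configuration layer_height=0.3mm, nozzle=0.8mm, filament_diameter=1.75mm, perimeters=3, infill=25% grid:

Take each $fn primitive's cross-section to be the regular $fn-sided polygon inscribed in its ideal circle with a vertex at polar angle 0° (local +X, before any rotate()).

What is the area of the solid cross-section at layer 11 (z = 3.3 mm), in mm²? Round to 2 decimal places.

At z = 3.3 mm: the cone (r1=7→r2=3.5) has section circumradius 4.433 here — a regular 12-gon (area = (12/2)·4.433²·sin(360°/12) = 58.96 mm²); the cube at (14.5, 7.5) is absent (z outside [4, 28]); the cube at (-0.5, 14.5) (footprint 7×8) is included at this height (area 56.00 mm²); the cube at (15.5, 13.5) (footprint 19.5×26) is included at this height (area 507.00 mm²); Merging all regions: the 3 present regions are separate (no shared area or edge), so areas and boundary lengths simply add and each stays a separate island — area = 621.96 mm². Overall, the cross-section has 3 separate islands. Net area = 621.96 mm².

621.96 mm²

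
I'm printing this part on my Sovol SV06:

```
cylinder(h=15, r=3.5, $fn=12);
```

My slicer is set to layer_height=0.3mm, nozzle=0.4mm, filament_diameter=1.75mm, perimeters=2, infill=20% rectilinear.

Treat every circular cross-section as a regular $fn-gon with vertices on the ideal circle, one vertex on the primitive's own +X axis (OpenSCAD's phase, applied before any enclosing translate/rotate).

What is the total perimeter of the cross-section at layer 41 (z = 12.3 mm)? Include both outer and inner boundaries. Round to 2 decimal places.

21.74 mm

At z = 12.3 mm: the cylinder: section is a regular 12-gon, circumradius r=3.5 (perimeter = 2·12·3.500·sin(180°/12) = 21.74 mm). Overall, the cross-section is a single solid region. Total boundary length (outer) = 21.74 mm.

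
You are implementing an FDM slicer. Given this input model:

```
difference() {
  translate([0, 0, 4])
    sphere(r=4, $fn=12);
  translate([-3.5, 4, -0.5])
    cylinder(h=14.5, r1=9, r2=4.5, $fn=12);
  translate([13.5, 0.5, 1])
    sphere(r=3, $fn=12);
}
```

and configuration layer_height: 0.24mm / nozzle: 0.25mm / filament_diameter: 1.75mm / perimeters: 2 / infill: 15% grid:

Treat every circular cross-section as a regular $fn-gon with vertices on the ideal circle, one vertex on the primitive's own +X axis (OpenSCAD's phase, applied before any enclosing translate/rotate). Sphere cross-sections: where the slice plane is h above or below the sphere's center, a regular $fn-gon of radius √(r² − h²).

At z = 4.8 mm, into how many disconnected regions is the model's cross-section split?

At z = 4.8 mm: the r=4 sphere slices to a regular 12-gon of circumradius 3.919 (√(r²−h²) with h=0.8 from center); the cone at (-3.5, 4): at t=0.366 of its height the radius interpolates to r₁+(r₂−r₁)t = 7.355, giving a regular 12-gon of that circumradius; the sphere at (13.5, 0.5) is not intersected at this z (|z−center|=3.800 > r=3); Taking the first minus the rest: starting from the r=4 sphere, the cone at (-3.5, 4) partially overlaps it — only the 34.56 mm² overlap (of its 162.30 mm²) is removed, clipping the outline — 1 connected region. The result has 1 disconnected region.

1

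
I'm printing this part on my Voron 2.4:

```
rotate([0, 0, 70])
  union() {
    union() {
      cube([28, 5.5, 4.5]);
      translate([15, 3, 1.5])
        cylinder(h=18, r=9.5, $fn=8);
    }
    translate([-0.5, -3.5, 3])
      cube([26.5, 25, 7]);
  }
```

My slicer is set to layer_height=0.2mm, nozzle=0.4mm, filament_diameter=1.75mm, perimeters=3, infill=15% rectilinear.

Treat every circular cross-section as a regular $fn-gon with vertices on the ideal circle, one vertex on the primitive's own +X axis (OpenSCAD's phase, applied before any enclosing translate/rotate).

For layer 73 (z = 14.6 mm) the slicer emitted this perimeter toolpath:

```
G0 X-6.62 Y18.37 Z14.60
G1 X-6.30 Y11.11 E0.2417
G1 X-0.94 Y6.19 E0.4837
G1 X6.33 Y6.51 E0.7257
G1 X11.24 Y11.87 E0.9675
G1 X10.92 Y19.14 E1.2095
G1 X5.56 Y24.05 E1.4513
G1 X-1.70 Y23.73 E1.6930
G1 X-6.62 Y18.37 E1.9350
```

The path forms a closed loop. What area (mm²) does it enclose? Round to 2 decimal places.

255.35 mm²

Apply the shoelace formula to the sequence of (X, Y) vertices; enclosed area = 255.35 mm².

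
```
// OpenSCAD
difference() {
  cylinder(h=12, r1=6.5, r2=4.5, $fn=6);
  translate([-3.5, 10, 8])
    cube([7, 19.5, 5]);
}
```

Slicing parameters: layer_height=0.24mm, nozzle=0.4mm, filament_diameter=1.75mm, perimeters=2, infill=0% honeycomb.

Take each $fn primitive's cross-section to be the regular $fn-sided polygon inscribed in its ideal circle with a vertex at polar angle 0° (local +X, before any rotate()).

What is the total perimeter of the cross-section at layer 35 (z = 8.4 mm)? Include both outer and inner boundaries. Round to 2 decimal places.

30.60 mm

At z = 8.4 mm: the cone: at t=0.700 of its height the radius interpolates to r₁+(r₂−r₁)t = 5.100, giving a regular 6-gon of that circumradius (perimeter = 2·6·5.100·sin(180°/6) = 30.60 mm); the 7×19.5 cube at (-3.5, 10) contributes its full rectangle (perimeter 53.00 mm); Subtracting the remaining from the first: starting from the cone, the 7×19.5 cube at (-3.5, 10) misses the remaining region (no effect) — boundary = 30.60 mm. Overall, the cross-section is a single solid region. Total boundary length (outer) = 30.60 mm.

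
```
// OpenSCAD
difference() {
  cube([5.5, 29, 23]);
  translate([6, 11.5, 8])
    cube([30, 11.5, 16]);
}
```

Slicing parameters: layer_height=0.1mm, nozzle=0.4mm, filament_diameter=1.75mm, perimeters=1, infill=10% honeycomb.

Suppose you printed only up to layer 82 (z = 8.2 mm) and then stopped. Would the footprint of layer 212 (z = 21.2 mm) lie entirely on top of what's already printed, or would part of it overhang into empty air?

entirely on top

Compare the two slices. At z = 8.2: the cube is present — its section is the full 5.5×29 rectangle (area 159.50 mm²); the 30×11.5 cube at (6, 11.5) contributes its full rectangle (area 345.00 mm²); After the difference (first − rest): starting from the 5.5×29 cube (159.50 mm²), the 30×11.5 cube at (6, 11.5) misses the remaining region (no effect) — area = 159.50 mm². At z = 21.2: the cube (footprint 5.5×29) is included at this height (area 159.50 mm²); the cube at (6, 11.5) (footprint 30×11.5) is included at this height (area 345.00 mm²); After the difference (first − rest): starting from the 5.5×29 cube (159.50 mm²), the 30×11.5 cube at (6, 11.5) misses the remaining region (no effect) — area = 159.50 mm². Checking containment: the cross-section at z = 21.2 is a subset of the cross-section at z = 8.2.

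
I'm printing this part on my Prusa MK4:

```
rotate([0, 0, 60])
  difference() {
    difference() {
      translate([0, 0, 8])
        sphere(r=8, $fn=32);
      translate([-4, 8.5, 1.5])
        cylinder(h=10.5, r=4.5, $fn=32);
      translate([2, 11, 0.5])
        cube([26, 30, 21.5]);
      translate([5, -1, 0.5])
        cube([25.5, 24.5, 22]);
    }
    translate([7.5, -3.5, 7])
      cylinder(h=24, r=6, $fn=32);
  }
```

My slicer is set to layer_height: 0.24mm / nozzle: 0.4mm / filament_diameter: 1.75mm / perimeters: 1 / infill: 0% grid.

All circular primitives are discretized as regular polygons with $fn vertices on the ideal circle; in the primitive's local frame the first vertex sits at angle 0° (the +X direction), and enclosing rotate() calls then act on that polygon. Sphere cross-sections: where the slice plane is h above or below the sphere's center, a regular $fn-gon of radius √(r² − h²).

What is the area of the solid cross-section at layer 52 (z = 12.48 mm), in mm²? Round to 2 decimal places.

At z = 12.48 mm: the r=8 sphere contributes a regular 32-gon of circumradius √(8²−4.48²) = 6.628 (area = (32/2)·6.628²·sin(360°/32) = 137.12 mm²); the cylinder at (-4, 8.5) does not reach this height (z outside [1.5, 12]); the cube at (2, 11) (footprint 26×30) is included at this height (area 780.00 mm²); the 25.5×24.5 cube at (5, -1) contributes its full rectangle (area 624.75 mm²); After the difference (first − rest): starting from the r=8 sphere (137.12 mm²), the 26×30 cube at (2, 11) misses the remaining region (no effect); the 25.5×24.5 cube at (5, -1) partially overlaps it — only the 6.33 mm² overlap (of its 624.75 mm²) is removed, clipping the outline — area = 130.80 mm²; the cylinder at (7.5, -3.5): section is a regular 32-gon, circumradius r=6 (area = (32/2)·6.000²·sin(360°/32) = 112.37 mm²); After the difference (first − rest): starting from the result so far (130.80 mm²), the r=6 cylinder at (7.5, -3.5) partially overlaps it — only the 23.50 mm² overlap (of its 112.37 mm²) is removed, clipping the outline — area = 107.29 mm²; (whole slice rotated 60° about Z — lengths, areas and connectivity unchanged). Overall, the cross-section is a single solid region. Net area = 107.29 mm².

107.29 mm²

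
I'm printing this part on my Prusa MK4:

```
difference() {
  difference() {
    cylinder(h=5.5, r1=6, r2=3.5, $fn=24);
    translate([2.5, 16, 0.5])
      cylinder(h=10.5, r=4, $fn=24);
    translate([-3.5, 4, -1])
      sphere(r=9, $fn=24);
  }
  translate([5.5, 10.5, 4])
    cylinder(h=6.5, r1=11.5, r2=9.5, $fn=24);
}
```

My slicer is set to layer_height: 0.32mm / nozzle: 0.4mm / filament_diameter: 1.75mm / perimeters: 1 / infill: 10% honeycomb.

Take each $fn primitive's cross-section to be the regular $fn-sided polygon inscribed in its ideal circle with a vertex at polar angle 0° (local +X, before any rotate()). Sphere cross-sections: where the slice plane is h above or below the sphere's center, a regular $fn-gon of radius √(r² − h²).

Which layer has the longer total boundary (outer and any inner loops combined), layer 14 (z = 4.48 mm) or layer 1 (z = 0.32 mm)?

Layer 14 (z = 4.48): the cone (r1=6→r2=3.5) has section circumradius 3.964 here — a regular 24-gon (perimeter = 2·24·3.964·sin(180°/24) = 24.83 mm); the r=4 cylinder at (2.5, 16) contributes a regular 24-gon of circumradius 4 (perimeter = 2·24·4.000·sin(180°/24) = 25.06 mm); the r=9 sphere at (-3.5, 4) slices to a regular 24-gon of circumradius 7.139 (√(r²−h²) with h=5.48 from center) (perimeter = 2·24·7.139·sin(180°/24) = 44.73 mm); Taking the first minus the rest: starting from the cone, the r=4 cylinder at (2.5, 16) misses the remaining region (no effect); the r=9 sphere at (-3.5, 4) partially overlaps it — only the 35.41 mm² overlap (of its 158.30 mm²) is removed, clipping the outline — boundary = 19.41 mm; the cone at (5.5, 10.5) (r1=11.5→r2=9.5) has section circumradius 11.352 here — a regular 24-gon (perimeter = 2·24·11.352·sin(180°/24) = 71.13 mm); After the difference (first − rest): starting from the result so far, the cone at (5.5, 10.5) partially overlaps it — only the 2.61 mm² overlap (of its 400.26 mm²) is removed, clipping the outline — boundary = 15.69 mm. So its perimeter = 15.69 mm. Layer 1 (z = 0.32): the cone contributes a regular 24-gon of circumradius 5.855 (interpolated between r1=6 and r2=3.5 at t=0.058) (perimeter = 2·24·5.855·sin(180°/24) = 36.68 mm); the cylinder at (2.5, 16) is absent (z outside [0.5, 11]); the r=9 sphere at (-3.5, 4) contributes a regular 24-gon of circumradius √(9²−1.32²) = 8.903 (perimeter = 2·24·8.903·sin(180°/24) = 55.78 mm); Taking the first minus the rest: starting from the cone, the r=9 sphere at (-3.5, 4) partially overlaps it — only the 86.22 mm² overlap (of its 246.16 mm²) is removed, clipping the outline — boundary = 27.45 mm; the cone at (5.5, 10.5) is not intersected at this z (z outside [4, 10.5]); Subtracting the remaining from the first: none of the subtracted shapes is present at this height, so that combined region is unchanged — boundary = 27.45 mm. So its perimeter = 27.45 mm. Layer 1 is larger (27.45 vs 15.69 mm).

layer 1 (z = 0.32 mm)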